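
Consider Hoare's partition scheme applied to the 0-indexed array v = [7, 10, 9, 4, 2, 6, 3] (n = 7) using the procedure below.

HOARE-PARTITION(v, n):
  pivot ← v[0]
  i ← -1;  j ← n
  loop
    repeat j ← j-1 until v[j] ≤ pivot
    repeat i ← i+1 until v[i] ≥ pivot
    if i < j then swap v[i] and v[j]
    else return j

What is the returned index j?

pivot = v[0] = 7; i = -1, j = 7
j→6 (v[6]=3≤7), i→0 (v[0]=7≥7); i<j, swap → [3, 10, 9, 4, 2, 6, 7]
j→5 (v[5]=6≤7), i→1 (v[1]=10≥7); i<j, swap → [3, 6, 9, 4, 2, 10, 7]
j→4 (v[4]=2≤7), i→2 (v[2]=9≥7); i<j, swap → [3, 6, 2, 4, 9, 10, 7]
j→3, i→4; i≥j, return j=3. v = [3, 6, 2, 4, 9, 10, 7]

3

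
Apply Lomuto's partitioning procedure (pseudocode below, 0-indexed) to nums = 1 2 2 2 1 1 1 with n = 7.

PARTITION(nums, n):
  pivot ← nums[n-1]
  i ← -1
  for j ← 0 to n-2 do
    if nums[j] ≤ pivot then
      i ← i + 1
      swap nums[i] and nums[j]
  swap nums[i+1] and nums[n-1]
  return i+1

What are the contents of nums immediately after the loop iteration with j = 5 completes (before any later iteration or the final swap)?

pivot = nums[6] = 1; i = -1
j=0: nums[0]=1 ≤ 1 → i=0, swap nums[0],nums[0] (no change) → 1 2 2 2 1 1 1
j=1: nums[1]=2 > 1 → no swap
j=2: nums[2]=2 > 1 → no swap
j=3: nums[3]=2 > 1 → no swap
j=4: nums[4]=1 ≤ 1 → i=1, swap nums[1],nums[4] → 1 1 2 2 2 1 1
j=5: nums[5]=1 ≤ 1 → i=2, swap nums[2],nums[5] → 1 1 1 2 2 2 1
(after j=5) nums = 1 1 1 2 2 2 1

1 1 1 2 2 2 1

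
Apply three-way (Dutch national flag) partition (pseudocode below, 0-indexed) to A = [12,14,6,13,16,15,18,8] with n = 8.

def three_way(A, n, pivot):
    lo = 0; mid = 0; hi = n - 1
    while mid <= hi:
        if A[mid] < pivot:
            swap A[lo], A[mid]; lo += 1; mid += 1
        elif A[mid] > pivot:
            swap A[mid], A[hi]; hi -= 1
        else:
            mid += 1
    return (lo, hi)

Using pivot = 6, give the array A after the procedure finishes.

[6,14,13,16,15,18,8,12]

lo=0 mid=0 hi=7
12>6: swap(0,7), hi=6 ⇒ [8,14,6,13,16,15,18,12]
8>6: swap(0,6), hi=5 ⇒ [18,14,6,13,16,15,8,12]
18>6: swap(0,5), hi=4 ⇒ [15,14,6,13,16,18,8,12]
15>6: swap(0,4), hi=3 ⇒ [16,14,6,13,15,18,8,12]
16>6: swap(0,3), hi=2 ⇒ [13,14,6,16,15,18,8,12]
13>6: swap(0,2), hi=1 ⇒ [6,14,13,16,15,18,8,12]
6=6: mid=1
14>6: swap(1,1), hi=0 ⇒ [6,14,13,16,15,18,8,12]
done. lo=0 hi=0; A=[6,14,13,16,15,18,8,12]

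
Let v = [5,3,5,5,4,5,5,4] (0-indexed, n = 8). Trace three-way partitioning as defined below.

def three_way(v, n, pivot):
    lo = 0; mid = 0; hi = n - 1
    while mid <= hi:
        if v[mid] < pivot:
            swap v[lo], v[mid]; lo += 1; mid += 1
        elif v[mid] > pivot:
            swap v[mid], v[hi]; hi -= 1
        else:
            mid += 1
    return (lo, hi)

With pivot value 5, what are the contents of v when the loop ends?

lo=0 mid=0 hi=7
5=5: mid=1
3<5: swap(0,1), lo=1 mid=2 ⇒ [3,5,5,5,4,5,5,4]
5=5: mid=3
5=5: mid=4
4<5: swap(1,4), lo=2 mid=5 ⇒ [3,4,5,5,5,5,5,4]
5=5: mid=6
5=5: mid=7
4<5: swap(2,7), lo=3 mid=8 ⇒ [3,4,4,5,5,5,5,5]
done. lo=3 hi=7; v=[3,4,4,5,5,5,5,5]

[3,4,4,5,5,5,5,5]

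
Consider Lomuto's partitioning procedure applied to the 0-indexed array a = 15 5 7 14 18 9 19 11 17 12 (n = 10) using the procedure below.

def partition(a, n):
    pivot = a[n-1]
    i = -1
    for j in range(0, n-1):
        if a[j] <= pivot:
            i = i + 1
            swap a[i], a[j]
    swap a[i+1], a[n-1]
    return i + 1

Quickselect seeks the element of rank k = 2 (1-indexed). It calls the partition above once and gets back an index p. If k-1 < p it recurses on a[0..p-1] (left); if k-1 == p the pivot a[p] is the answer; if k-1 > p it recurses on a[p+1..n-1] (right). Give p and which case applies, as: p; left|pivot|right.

pivot = a[9] = 12; i = -1
j=0: a[0]=15 > 12 → no swap
j=1: a[1]=5 ≤ 12 → i=0, swap a[0],a[1] → 5 15 7 14 18 9 19 11 17 12
j=2: a[2]=7 ≤ 12 → i=1, swap a[1],a[2] → 5 7 15 14 18 9 19 11 17 12
j=3: a[3]=14 > 12 → no swap
j=4: a[4]=18 > 12 → no swap
j=5: a[5]=9 ≤ 12 → i=2, swap a[2],a[5] → 5 7 9 14 18 15 19 11 17 12
j=6: a[6]=19 > 12 → no swap
j=7: a[7]=11 ≤ 12 → i=3, swap a[3],a[7] → 5 7 9 11 18 15 19 14 17 12
j=8: a[8]=17 > 12 → no swap
final swap a[4],a[9] → 5 7 9 11 12 15 19 14 17 18; return 4
p = 4; k-1 = 1 < 4 ⇒ left

4; left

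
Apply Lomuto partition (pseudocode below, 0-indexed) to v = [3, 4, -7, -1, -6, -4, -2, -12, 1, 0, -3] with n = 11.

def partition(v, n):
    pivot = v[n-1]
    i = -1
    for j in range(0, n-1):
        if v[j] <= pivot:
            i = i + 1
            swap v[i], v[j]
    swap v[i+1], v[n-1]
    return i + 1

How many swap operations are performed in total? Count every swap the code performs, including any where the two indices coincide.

pivot=-3, i=-1
j=0: 3>-3, skip
j=1: 4>-3, skip
j=2: -7≤-3, i=0, swap(0,2) ⇒ [-7, 4, 3, -1, -6, -4, -2, -12, 1, 0, -3]
j=3: -1>-3, skip
j=4: -6≤-3, i=1, swap(1,4) ⇒ [-7, -6, 3, -1, 4, -4, -2, -12, 1, 0, -3]
j=5: -4≤-3, i=2, swap(2,5) ⇒ [-7, -6, -4, -1, 4, 3, -2, -12, 1, 0, -3]
j=6: -2>-3, skip
j=7: -12≤-3, i=3, swap(3,7) ⇒ [-7, -6, -4, -12, 4, 3, -2, -1, 1, 0, -3]
j=8: 1>-3, skip
j=9: 0>-3, skip
swap(4,10) ⇒ [-7, -6, -4, -12, -3, 3, -2, -1, 1, 0, 4]; return 4

5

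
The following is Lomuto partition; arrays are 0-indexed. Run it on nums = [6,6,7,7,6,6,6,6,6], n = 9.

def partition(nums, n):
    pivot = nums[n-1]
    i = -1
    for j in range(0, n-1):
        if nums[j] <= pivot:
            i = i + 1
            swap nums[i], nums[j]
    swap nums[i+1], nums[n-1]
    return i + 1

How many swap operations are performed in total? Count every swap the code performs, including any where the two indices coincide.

7

pivot = nums[8] = 6; i = -1
j=0: nums[0]=6 ≤ 6 → i=0, swap nums[0],nums[0] (no change) → [6,6,7,7,6,6,6,6,6]
j=1: nums[1]=6 ≤ 6 → i=1, swap nums[1],nums[1] (no change) → [6,6,7,7,6,6,6,6,6]
j=2: nums[2]=7 > 6 → no swap
j=3: nums[3]=7 > 6 → no swap
j=4: nums[4]=6 ≤ 6 → i=2, swap nums[2],nums[4] → [6,6,6,7,7,6,6,6,6]
j=5: nums[5]=6 ≤ 6 → i=3, swap nums[3],nums[5] → [6,6,6,6,7,7,6,6,6]
j=6: nums[6]=6 ≤ 6 → i=4, swap nums[4],nums[6] → [6,6,6,6,6,7,7,6,6]
j=7: nums[7]=6 ≤ 6 → i=5, swap nums[5],nums[7] → [6,6,6,6,6,6,7,7,6]
final swap nums[6],nums[8] → [6,6,6,6,6,6,6,7,7]; return 6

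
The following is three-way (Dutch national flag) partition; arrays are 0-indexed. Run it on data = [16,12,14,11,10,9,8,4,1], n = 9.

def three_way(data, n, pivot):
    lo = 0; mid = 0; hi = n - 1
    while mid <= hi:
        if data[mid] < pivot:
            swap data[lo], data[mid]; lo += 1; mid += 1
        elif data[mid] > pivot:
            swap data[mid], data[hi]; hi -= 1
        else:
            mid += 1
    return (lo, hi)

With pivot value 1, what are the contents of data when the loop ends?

[1,14,11,10,9,8,4,12,16]

lo=0 mid=0 hi=8
16>1: swap(0,8), hi=7 ⇒ [1,12,14,11,10,9,8,4,16]
1=1: mid=1
12>1: swap(1,7), hi=6 ⇒ [1,4,14,11,10,9,8,12,16]
4>1: swap(1,6), hi=5 ⇒ [1,8,14,11,10,9,4,12,16]
8>1: swap(1,5), hi=4 ⇒ [1,9,14,11,10,8,4,12,16]
9>1: swap(1,4), hi=3 ⇒ [1,10,14,11,9,8,4,12,16]
10>1: swap(1,3), hi=2 ⇒ [1,11,14,10,9,8,4,12,16]
11>1: swap(1,2), hi=1 ⇒ [1,14,11,10,9,8,4,12,16]
14>1: swap(1,1), hi=0 ⇒ [1,14,11,10,9,8,4,12,16]
done. lo=0 hi=0; data=[1,14,11,10,9,8,4,12,16]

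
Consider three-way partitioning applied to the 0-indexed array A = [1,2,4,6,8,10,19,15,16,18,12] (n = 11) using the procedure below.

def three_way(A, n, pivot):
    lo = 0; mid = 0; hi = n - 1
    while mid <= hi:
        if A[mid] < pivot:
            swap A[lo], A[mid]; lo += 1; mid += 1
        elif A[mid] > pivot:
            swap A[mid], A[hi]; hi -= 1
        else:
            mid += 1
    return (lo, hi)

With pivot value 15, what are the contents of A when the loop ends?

pivot = 15; lo=0, mid=0, hi=10
A[mid]=1<15: swap A[0],A[0]; lo=1,mid=1 → [1,2,4,6,8,10,19,15,16,18,12]
A[mid]=2<15: swap A[1],A[1]; lo=2,mid=2 → [1,2,4,6,8,10,19,15,16,18,12]
A[mid]=4<15: swap A[2],A[2]; lo=3,mid=3 → [1,2,4,6,8,10,19,15,16,18,12]
A[mid]=6<15: swap A[3],A[3]; lo=4,mid=4 → [1,2,4,6,8,10,19,15,16,18,12]
A[mid]=8<15: swap A[4],A[4]; lo=5,mid=5 → [1,2,4,6,8,10,19,15,16,18,12]
A[mid]=10<15: swap A[5],A[5]; lo=6,mid=6 → [1,2,4,6,8,10,19,15,16,18,12]
A[mid]=19>15: swap A[6],A[10]; hi=9 → [1,2,4,6,8,10,12,15,16,18,19]
A[mid]=12<15: swap A[6],A[6]; lo=7,mid=7 → [1,2,4,6,8,10,12,15,16,18,19]
A[mid]=15=15: mid=8
A[mid]=16>15: swap A[8],A[9]; hi=8 → [1,2,4,6,8,10,12,15,18,16,19]
A[mid]=18>15: swap A[8],A[8]; hi=7 → [1,2,4,6,8,10,12,15,18,16,19]
end: lo=7, hi=7; A = [1,2,4,6,8,10,12,15,18,16,19]

[1,2,4,6,8,10,12,15,18,16,19]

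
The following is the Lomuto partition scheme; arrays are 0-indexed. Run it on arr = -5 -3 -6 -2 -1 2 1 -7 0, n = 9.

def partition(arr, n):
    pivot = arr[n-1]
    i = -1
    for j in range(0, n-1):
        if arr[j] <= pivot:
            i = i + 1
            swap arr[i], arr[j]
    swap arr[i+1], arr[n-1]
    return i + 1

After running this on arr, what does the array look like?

-5 -3 -6 -2 -1 -7 0 2 1

pivot = arr[8] = 0; i = -1
j=0: arr[0]=-5 ≤ 0 → i=0, swap arr[0],arr[0] (no change) → -5 -3 -6 -2 -1 2 1 -7 0
j=1: arr[1]=-3 ≤ 0 → i=1, swap arr[1],arr[1] (no change) → -5 -3 -6 -2 -1 2 1 -7 0
j=2: arr[2]=-6 ≤ 0 → i=2, swap arr[2],arr[2] (no change) → -5 -3 -6 -2 -1 2 1 -7 0
j=3: arr[3]=-2 ≤ 0 → i=3, swap arr[3],arr[3] (no change) → -5 -3 -6 -2 -1 2 1 -7 0
j=4: arr[4]=-1 ≤ 0 → i=4, swap arr[4],arr[4] (no change) → -5 -3 -6 -2 -1 2 1 -7 0
j=5: arr[5]=2 > 0 → no swap
j=6: arr[6]=1 > 0 → no swap
j=7: arr[7]=-7 ≤ 0 → i=5, swap arr[5],arr[7] → -5 -3 -6 -2 -1 -7 1 2 0
final swap arr[6],arr[8] → -5 -3 -6 -2 -1 -7 0 2 1; return 6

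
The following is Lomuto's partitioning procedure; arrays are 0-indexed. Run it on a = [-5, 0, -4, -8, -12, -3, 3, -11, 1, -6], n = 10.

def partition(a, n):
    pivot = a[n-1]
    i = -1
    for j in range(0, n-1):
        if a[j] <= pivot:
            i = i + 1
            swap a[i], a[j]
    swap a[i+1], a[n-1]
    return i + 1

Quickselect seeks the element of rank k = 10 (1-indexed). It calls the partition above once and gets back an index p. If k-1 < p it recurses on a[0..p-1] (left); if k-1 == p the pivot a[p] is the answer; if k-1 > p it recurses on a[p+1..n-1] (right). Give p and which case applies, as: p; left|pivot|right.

3; right

pivot = a[9] = -6; i = -1
j=0: a[0]=-5 > -6 → no swap
j=1: a[1]=0 > -6 → no swap
j=2: a[2]=-4 > -6 → no swap
j=3: a[3]=-8 ≤ -6 → i=0, swap a[0],a[3] → [-8, 0, -4, -5, -12, -3, 3, -11, 1, -6]
j=4: a[4]=-12 ≤ -6 → i=1, swap a[1],a[4] → [-8, -12, -4, -5, 0, -3, 3, -11, 1, -6]
j=5: a[5]=-3 > -6 → no swap
j=6: a[6]=3 > -6 → no swap
j=7: a[7]=-11 ≤ -6 → i=2, swap a[2],a[7] → [-8, -12, -11, -5, 0, -3, 3, -4, 1, -6]
j=8: a[8]=1 > -6 → no swap
final swap a[3],a[9] → [-8, -12, -11, -6, 0, -3, 3, -4, 1, -5]; return 3
p = 3; k-1 = 9 > 3 ⇒ right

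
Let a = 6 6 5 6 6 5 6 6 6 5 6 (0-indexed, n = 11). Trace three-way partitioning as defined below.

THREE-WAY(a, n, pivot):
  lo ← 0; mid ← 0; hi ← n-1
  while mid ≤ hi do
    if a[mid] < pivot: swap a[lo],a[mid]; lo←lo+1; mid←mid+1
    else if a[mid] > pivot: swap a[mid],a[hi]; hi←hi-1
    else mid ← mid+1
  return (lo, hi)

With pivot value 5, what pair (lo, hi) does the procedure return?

(0, 2)

pivot = 5; lo=0, mid=0, hi=10
a[mid]=6>5: swap a[0],a[10]; hi=9 → 6 6 5 6 6 5 6 6 6 5 6
a[mid]=6>5: swap a[0],a[9]; hi=8 → 5 6 5 6 6 5 6 6 6 6 6
a[mid]=5=5: mid=1
a[mid]=6>5: swap a[1],a[8]; hi=7 → 5 6 5 6 6 5 6 6 6 6 6
a[mid]=6>5: swap a[1],a[7]; hi=6 → 5 6 5 6 6 5 6 6 6 6 6
a[mid]=6>5: swap a[1],a[6]; hi=5 → 5 6 5 6 6 5 6 6 6 6 6
a[mid]=6>5: swap a[1],a[5]; hi=4 → 5 5 5 6 6 6 6 6 6 6 6
a[mid]=5=5: mid=2
a[mid]=5=5: mid=3
a[mid]=6>5: swap a[3],a[4]; hi=3 → 5 5 5 6 6 6 6 6 6 6 6
a[mid]=6>5: swap a[3],a[3]; hi=2 → 5 5 5 6 6 6 6 6 6 6 6
end: lo=0, hi=2; a = 5 5 5 6 6 6 6 6 6 6 6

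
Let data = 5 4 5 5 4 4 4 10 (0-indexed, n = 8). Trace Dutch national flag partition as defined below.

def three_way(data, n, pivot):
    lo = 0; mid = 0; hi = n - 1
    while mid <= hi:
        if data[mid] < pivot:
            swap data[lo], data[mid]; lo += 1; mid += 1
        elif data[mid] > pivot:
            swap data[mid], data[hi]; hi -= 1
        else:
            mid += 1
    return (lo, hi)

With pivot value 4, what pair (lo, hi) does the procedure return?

(0, 3)

pivot = 4; lo=0, mid=0, hi=7
data[mid]=5>4: swap data[0],data[7]; hi=6 → 10 4 5 5 4 4 4 5
data[mid]=10>4: swap data[0],data[6]; hi=5 → 4 4 5 5 4 4 10 5
data[mid]=4=4: mid=1
data[mid]=4=4: mid=2
data[mid]=5>4: swap data[2],data[5]; hi=4 → 4 4 4 5 4 5 10 5
data[mid]=4=4: mid=3
data[mid]=5>4: swap data[3],data[4]; hi=3 → 4 4 4 4 5 5 10 5
data[mid]=4=4: mid=4
end: lo=0, hi=3; data = 4 4 4 4 5 5 10 5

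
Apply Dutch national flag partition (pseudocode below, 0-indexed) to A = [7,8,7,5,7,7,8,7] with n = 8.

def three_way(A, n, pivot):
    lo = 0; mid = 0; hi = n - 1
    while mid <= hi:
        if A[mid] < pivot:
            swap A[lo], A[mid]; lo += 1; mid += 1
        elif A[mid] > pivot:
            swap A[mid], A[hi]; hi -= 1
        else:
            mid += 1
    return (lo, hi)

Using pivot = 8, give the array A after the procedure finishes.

[7,7,5,7,7,7,8,8]

pivot = 8; lo=0, mid=0, hi=7
A[mid]=7<8: swap A[0],A[0]; lo=1,mid=1 → [7,8,7,5,7,7,8,7]
A[mid]=8=8: mid=2
A[mid]=7<8: swap A[1],A[2]; lo=2,mid=3 → [7,7,8,5,7,7,8,7]
A[mid]=5<8: swap A[2],A[3]; lo=3,mid=4 → [7,7,5,8,7,7,8,7]
A[mid]=7<8: swap A[3],A[4]; lo=4,mid=5 → [7,7,5,7,8,7,8,7]
A[mid]=7<8: swap A[4],A[5]; lo=5,mid=6 → [7,7,5,7,7,8,8,7]
A[mid]=8=8: mid=7
A[mid]=7<8: swap A[5],A[7]; lo=6,mid=8 → [7,7,5,7,7,7,8,8]
end: lo=6, hi=7; A = [7,7,5,7,7,7,8,8]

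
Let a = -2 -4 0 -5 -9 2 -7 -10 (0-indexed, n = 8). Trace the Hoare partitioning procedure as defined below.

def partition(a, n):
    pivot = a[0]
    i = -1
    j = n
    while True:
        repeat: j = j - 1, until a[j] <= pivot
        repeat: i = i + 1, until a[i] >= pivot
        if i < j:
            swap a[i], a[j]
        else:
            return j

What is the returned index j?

pivot = a[0] = -2; i = -1, j = 8
j→7 (a[7]=-10≤-2), i→0 (a[0]=-2≥-2); i<j, swap → -10 -4 0 -5 -9 2 -7 -2
j→6 (a[6]=-7≤-2), i→2 (a[2]=0≥-2); i<j, swap → -10 -4 -7 -5 -9 2 0 -2
j→4, i→5; i≥j, return j=4. a = -10 -4 -7 -5 -9 2 0 -2

4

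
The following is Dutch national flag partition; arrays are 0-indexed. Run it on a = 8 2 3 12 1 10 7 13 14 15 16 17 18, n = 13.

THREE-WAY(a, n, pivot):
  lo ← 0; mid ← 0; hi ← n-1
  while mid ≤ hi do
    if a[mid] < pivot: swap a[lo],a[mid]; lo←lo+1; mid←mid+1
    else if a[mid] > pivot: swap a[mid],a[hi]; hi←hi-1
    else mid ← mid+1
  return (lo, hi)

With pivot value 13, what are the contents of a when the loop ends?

lo=0 mid=0 hi=12
8<13: swap(0,0), lo=1 mid=1 ⇒ 8 2 3 12 1 10 7 13 14 15 16 17 18
2<13: swap(1,1), lo=2 mid=2 ⇒ 8 2 3 12 1 10 7 13 14 15 16 17 18
3<13: swap(2,2), lo=3 mid=3 ⇒ 8 2 3 12 1 10 7 13 14 15 16 17 18
12<13: swap(3,3), lo=4 mid=4 ⇒ 8 2 3 12 1 10 7 13 14 15 16 17 18
1<13: swap(4,4), lo=5 mid=5 ⇒ 8 2 3 12 1 10 7 13 14 15 16 17 18
10<13: swap(5,5), lo=6 mid=6 ⇒ 8 2 3 12 1 10 7 13 14 15 16 17 18
7<13: swap(6,6), lo=7 mid=7 ⇒ 8 2 3 12 1 10 7 13 14 15 16 17 18
13=13: mid=8
14>13: swap(8,12), hi=11 ⇒ 8 2 3 12 1 10 7 13 18 15 16 17 14
18>13: swap(8,11), hi=10 ⇒ 8 2 3 12 1 10 7 13 17 15 16 18 14
17>13: swap(8,10), hi=9 ⇒ 8 2 3 12 1 10 7 13 16 15 17 18 14
16>13: swap(8,9), hi=8 ⇒ 8 2 3 12 1 10 7 13 15 16 17 18 14
15>13: swap(8,8), hi=7 ⇒ 8 2 3 12 1 10 7 13 15 16 17 18 14
done. lo=7 hi=7; a=8 2 3 12 1 10 7 13 15 16 17 18 14

8 2 3 12 1 10 7 13 15 16 17 18 14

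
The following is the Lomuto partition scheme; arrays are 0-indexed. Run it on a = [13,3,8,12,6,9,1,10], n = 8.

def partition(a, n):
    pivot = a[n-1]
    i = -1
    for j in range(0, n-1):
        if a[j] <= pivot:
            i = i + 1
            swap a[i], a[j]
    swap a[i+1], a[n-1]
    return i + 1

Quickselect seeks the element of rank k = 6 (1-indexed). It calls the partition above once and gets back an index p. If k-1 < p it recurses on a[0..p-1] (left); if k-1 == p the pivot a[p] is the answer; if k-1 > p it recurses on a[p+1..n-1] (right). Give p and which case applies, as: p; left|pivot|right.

5; pivot

pivot = a[7] = 10; i = -1
j=0: a[0]=13 > 10 → no swap
j=1: a[1]=3 ≤ 10 → i=0, swap a[0],a[1] → [3,13,8,12,6,9,1,10]
j=2: a[2]=8 ≤ 10 → i=1, swap a[1],a[2] → [3,8,13,12,6,9,1,10]
j=3: a[3]=12 > 10 → no swap
j=4: a[4]=6 ≤ 10 → i=2, swap a[2],a[4] → [3,8,6,12,13,9,1,10]
j=5: a[5]=9 ≤ 10 → i=3, swap a[3],a[5] → [3,8,6,9,13,12,1,10]
j=6: a[6]=1 ≤ 10 → i=4, swap a[4],a[6] → [3,8,6,9,1,12,13,10]
final swap a[5],a[7] → [3,8,6,9,1,10,13,12]; return 5
p = 5; k-1 = 5 == 5 ⇒ pivot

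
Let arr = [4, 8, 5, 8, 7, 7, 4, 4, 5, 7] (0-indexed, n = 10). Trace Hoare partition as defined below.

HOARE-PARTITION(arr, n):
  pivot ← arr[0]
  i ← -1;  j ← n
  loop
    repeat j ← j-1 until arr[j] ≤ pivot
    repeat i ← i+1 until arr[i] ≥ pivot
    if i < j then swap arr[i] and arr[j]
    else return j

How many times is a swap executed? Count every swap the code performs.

2

pivot=4
j stops at 7 (4), i stops at 0 (4); swap ⇒ [4, 8, 5, 8, 7, 7, 4, 4, 5, 7]
j stops at 6 (4), i stops at 1 (8); swap ⇒ [4, 4, 5, 8, 7, 7, 8, 4, 5, 7]
j stops at 1, i stops at 2; i≥j ⇒ return 1. arr=[4, 4, 5, 8, 7, 7, 8, 4, 5, 7]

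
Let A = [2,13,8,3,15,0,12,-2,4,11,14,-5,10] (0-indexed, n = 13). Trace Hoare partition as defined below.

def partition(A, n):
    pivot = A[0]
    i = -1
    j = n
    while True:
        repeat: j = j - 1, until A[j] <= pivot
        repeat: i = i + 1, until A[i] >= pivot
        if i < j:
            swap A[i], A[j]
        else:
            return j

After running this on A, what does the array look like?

[-5,-2,0,3,15,8,12,13,4,11,14,2,10]

pivot=2
j stops at 11 (-5), i stops at 0 (2); swap ⇒ [-5,13,8,3,15,0,12,-2,4,11,14,2,10]
j stops at 7 (-2), i stops at 1 (13); swap ⇒ [-5,-2,8,3,15,0,12,13,4,11,14,2,10]
j stops at 5 (0), i stops at 2 (8); swap ⇒ [-5,-2,0,3,15,8,12,13,4,11,14,2,10]
j stops at 2, i stops at 3; i≥j ⇒ return 2. A=[-5,-2,0,3,15,8,12,13,4,11,14,2,10]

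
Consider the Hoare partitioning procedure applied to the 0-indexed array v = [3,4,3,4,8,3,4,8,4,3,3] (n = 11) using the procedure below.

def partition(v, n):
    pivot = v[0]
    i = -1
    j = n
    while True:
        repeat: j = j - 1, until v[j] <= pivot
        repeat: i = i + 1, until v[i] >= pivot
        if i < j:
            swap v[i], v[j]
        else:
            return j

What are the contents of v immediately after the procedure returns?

pivot = v[0] = 3; i = -1, j = 11
j→10 (v[10]=3≤3), i→0 (v[0]=3≥3); i<j, swap → [3,4,3,4,8,3,4,8,4,3,3]
j→9 (v[9]=3≤3), i→1 (v[1]=4≥3); i<j, swap → [3,3,3,4,8,3,4,8,4,4,3]
j→5 (v[5]=3≤3), i→2 (v[2]=3≥3); i<j, swap → [3,3,3,4,8,3,4,8,4,4,3]
j→2, i→3; i≥j, return j=2. v = [3,3,3,4,8,3,4,8,4,4,3]

[3,3,3,4,8,3,4,8,4,4,3]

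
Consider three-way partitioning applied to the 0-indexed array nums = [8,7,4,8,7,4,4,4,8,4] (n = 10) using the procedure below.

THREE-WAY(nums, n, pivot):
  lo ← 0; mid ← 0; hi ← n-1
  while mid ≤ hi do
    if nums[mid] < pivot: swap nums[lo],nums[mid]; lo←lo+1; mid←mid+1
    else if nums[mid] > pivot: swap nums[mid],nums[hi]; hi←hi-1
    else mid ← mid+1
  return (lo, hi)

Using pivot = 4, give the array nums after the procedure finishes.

lo=0 mid=0 hi=9
8>4: swap(0,9), hi=8 ⇒ [4,7,4,8,7,4,4,4,8,8]
4=4: mid=1
7>4: swap(1,8), hi=7 ⇒ [4,8,4,8,7,4,4,4,7,8]
8>4: swap(1,7), hi=6 ⇒ [4,4,4,8,7,4,4,8,7,8]
4=4: mid=2
4=4: mid=3
8>4: swap(3,6), hi=5 ⇒ [4,4,4,4,7,4,8,8,7,8]
4=4: mid=4
7>4: swap(4,5), hi=4 ⇒ [4,4,4,4,4,7,8,8,7,8]
4=4: mid=5
done. lo=0 hi=4; nums=[4,4,4,4,4,7,8,8,7,8]

[4,4,4,4,4,7,8,8,7,8]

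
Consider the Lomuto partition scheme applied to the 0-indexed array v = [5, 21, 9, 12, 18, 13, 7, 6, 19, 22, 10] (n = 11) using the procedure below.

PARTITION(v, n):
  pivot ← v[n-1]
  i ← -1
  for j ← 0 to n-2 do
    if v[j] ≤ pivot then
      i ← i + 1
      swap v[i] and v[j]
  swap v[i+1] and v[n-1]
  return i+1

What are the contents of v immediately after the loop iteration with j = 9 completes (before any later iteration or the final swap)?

[5, 9, 7, 6, 18, 13, 21, 12, 19, 22, 10]

pivot=10, i=-1
j=0: 5≤10, i=0, swap(0,0) ⇒ [5, 21, 9, 12, 18, 13, 7, 6, 19, 22, 10]
j=1: 21>10, skip
j=2: 9≤10, i=1, swap(1,2) ⇒ [5, 9, 21, 12, 18, 13, 7, 6, 19, 22, 10]
j=3: 12>10, skip
j=4: 18>10, skip
j=5: 13>10, skip
j=6: 7≤10, i=2, swap(2,6) ⇒ [5, 9, 7, 12, 18, 13, 21, 6, 19, 22, 10]
j=7: 6≤10, i=3, swap(3,7) ⇒ [5, 9, 7, 6, 18, 13, 21, 12, 19, 22, 10]
j=8: 19>10, skip
j=9: 22>10, skip
(after j=9) v = [5, 9, 7, 6, 18, 13, 21, 12, 19, 22, 10]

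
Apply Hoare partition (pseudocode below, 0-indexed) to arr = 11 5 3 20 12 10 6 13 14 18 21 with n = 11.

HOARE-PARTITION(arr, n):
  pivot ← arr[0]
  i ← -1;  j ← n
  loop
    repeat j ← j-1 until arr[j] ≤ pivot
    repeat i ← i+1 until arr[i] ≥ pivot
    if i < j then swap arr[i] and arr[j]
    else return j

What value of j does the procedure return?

3

pivot = arr[0] = 11; i = -1, j = 11
j→6 (arr[6]=6≤11), i→0 (arr[0]=11≥11); i<j, swap → 6 5 3 20 12 10 11 13 14 18 21
j→5 (arr[5]=10≤11), i→3 (arr[3]=20≥11); i<j, swap → 6 5 3 10 12 20 11 13 14 18 21
j→3, i→4; i≥j, return j=3. arr = 6 5 3 10 12 20 11 13 14 18 21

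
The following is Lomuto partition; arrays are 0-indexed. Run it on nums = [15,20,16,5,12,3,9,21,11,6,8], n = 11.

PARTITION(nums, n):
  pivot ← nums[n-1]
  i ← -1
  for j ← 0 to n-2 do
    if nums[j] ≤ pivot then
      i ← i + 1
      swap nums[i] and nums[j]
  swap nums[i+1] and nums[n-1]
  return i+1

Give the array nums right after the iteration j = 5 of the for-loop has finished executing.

[5,3,16,15,12,20,9,21,11,6,8]

pivot=8, i=-1
j=0: 15>8, skip
j=1: 20>8, skip
j=2: 16>8, skip
j=3: 5≤8, i=0, swap(0,3) ⇒ [5,20,16,15,12,3,9,21,11,6,8]
j=4: 12>8, skip
j=5: 3≤8, i=1, swap(1,5) ⇒ [5,3,16,15,12,20,9,21,11,6,8]
(after j=5) nums = [5,3,16,15,12,20,9,21,11,6,8]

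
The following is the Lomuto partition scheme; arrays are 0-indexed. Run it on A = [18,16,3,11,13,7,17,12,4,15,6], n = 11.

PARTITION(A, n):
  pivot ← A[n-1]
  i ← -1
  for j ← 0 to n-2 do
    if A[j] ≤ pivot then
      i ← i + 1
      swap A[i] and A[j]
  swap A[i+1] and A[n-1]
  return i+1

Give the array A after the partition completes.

pivot = A[10] = 6; i = -1
j=0: A[0]=18 > 6 → no swap
j=1: A[1]=16 > 6 → no swap
j=2: A[2]=3 ≤ 6 → i=0, swap A[0],A[2] → [3,16,18,11,13,7,17,12,4,15,6]
j=3: A[3]=11 > 6 → no swap
j=4: A[4]=13 > 6 → no swap
j=5: A[5]=7 > 6 → no swap
j=6: A[6]=17 > 6 → no swap
j=7: A[7]=12 > 6 → no swap
j=8: A[8]=4 ≤ 6 → i=1, swap A[1],A[8] → [3,4,18,11,13,7,17,12,16,15,6]
j=9: A[9]=15 > 6 → no swap
final swap A[2],A[10] → [3,4,6,11,13,7,17,12,16,15,18]; return 2

[3,4,6,11,13,7,17,12,16,15,18]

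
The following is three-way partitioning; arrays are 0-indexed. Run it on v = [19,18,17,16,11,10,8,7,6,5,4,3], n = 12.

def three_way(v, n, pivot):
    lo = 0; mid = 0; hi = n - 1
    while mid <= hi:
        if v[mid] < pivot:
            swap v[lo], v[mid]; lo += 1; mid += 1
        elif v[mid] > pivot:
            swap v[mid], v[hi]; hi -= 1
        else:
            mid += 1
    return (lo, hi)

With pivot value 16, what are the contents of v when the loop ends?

pivot = 16; lo=0, mid=0, hi=11
v[mid]=19>16: swap v[0],v[11]; hi=10 → [3,18,17,16,11,10,8,7,6,5,4,19]
v[mid]=3<16: swap v[0],v[0]; lo=1,mid=1 → [3,18,17,16,11,10,8,7,6,5,4,19]
v[mid]=18>16: swap v[1],v[10]; hi=9 → [3,4,17,16,11,10,8,7,6,5,18,19]
v[mid]=4<16: swap v[1],v[1]; lo=2,mid=2 → [3,4,17,16,11,10,8,7,6,5,18,19]
v[mid]=17>16: swap v[2],v[9]; hi=8 → [3,4,5,16,11,10,8,7,6,17,18,19]
v[mid]=5<16: swap v[2],v[2]; lo=3,mid=3 → [3,4,5,16,11,10,8,7,6,17,18,19]
v[mid]=16=16: mid=4
v[mid]=11<16: swap v[3],v[4]; lo=4,mid=5 → [3,4,5,11,16,10,8,7,6,17,18,19]
v[mid]=10<16: swap v[4],v[5]; lo=5,mid=6 → [3,4,5,11,10,16,8,7,6,17,18,19]
v[mid]=8<16: swap v[5],v[6]; lo=6,mid=7 → [3,4,5,11,10,8,16,7,6,17,18,19]
v[mid]=7<16: swap v[6],v[7]; lo=7,mid=8 → [3,4,5,11,10,8,7,16,6,17,18,19]
v[mid]=6<16: swap v[7],v[8]; lo=8,mid=9 → [3,4,5,11,10,8,7,6,16,17,18,19]
end: lo=8, hi=8; v = [3,4,5,11,10,8,7,6,16,17,18,19]

[3,4,5,11,10,8,7,6,16,17,18,19]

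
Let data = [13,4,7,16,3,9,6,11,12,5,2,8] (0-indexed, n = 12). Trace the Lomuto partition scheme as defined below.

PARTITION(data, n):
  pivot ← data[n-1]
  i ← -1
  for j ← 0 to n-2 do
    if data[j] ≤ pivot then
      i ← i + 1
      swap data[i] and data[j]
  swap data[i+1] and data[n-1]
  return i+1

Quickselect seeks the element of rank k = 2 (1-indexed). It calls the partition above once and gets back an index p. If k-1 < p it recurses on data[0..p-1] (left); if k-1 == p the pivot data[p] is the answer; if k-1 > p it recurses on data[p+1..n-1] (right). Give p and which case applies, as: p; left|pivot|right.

6; left

pivot=8, i=-1
j=0: 13>8, skip
j=1: 4≤8, i=0, swap(0,1) ⇒ [4,13,7,16,3,9,6,11,12,5,2,8]
j=2: 7≤8, i=1, swap(1,2) ⇒ [4,7,13,16,3,9,6,11,12,5,2,8]
j=3: 16>8, skip
j=4: 3≤8, i=2, swap(2,4) ⇒ [4,7,3,16,13,9,6,11,12,5,2,8]
j=5: 9>8, skip
j=6: 6≤8, i=3, swap(3,6) ⇒ [4,7,3,6,13,9,16,11,12,5,2,8]
j=7: 11>8, skip
j=8: 12>8, skip
j=9: 5≤8, i=4, swap(4,9) ⇒ [4,7,3,6,5,9,16,11,12,13,2,8]
j=10: 2≤8, i=5, swap(5,10) ⇒ [4,7,3,6,5,2,16,11,12,13,9,8]
swap(6,11) ⇒ [4,7,3,6,5,2,8,11,12,13,9,16]; return 6
p = 6; k-1 = 1 < 6 ⇒ left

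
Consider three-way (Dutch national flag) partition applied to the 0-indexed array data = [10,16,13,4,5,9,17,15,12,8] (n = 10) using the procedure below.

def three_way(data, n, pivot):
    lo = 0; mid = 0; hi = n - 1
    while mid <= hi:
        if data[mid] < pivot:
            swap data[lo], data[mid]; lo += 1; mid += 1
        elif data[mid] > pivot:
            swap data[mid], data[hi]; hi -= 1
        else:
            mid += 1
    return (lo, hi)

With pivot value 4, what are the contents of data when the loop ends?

[4,13,16,5,9,17,15,12,8,10]

pivot = 4; lo=0, mid=0, hi=9
data[mid]=10>4: swap data[0],data[9]; hi=8 → [8,16,13,4,5,9,17,15,12,10]
data[mid]=8>4: swap data[0],data[8]; hi=7 → [12,16,13,4,5,9,17,15,8,10]
data[mid]=12>4: swap data[0],data[7]; hi=6 → [15,16,13,4,5,9,17,12,8,10]
data[mid]=15>4: swap data[0],data[6]; hi=5 → [17,16,13,4,5,9,15,12,8,10]
data[mid]=17>4: swap data[0],data[5]; hi=4 → [9,16,13,4,5,17,15,12,8,10]
data[mid]=9>4: swap data[0],data[4]; hi=3 → [5,16,13,4,9,17,15,12,8,10]
data[mid]=5>4: swap data[0],data[3]; hi=2 → [4,16,13,5,9,17,15,12,8,10]
data[mid]=4=4: mid=1
data[mid]=16>4: swap data[1],data[2]; hi=1 → [4,13,16,5,9,17,15,12,8,10]
data[mid]=13>4: swap data[1],data[1]; hi=0 → [4,13,16,5,9,17,15,12,8,10]
end: lo=0, hi=0; data = [4,13,16,5,9,17,15,12,8,10]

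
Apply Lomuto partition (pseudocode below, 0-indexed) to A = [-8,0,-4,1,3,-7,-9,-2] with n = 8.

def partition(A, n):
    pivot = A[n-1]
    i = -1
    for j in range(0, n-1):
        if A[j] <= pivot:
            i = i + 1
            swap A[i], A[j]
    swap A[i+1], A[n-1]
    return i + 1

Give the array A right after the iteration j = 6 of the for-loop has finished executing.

[-8,-4,-7,-9,3,0,1,-2]

pivot = A[7] = -2; i = -1
j=0: A[0]=-8 ≤ -2 → i=0, swap A[0],A[0] (no change) → [-8,0,-4,1,3,-7,-9,-2]
j=1: A[1]=0 > -2 → no swap
j=2: A[2]=-4 ≤ -2 → i=1, swap A[1],A[2] → [-8,-4,0,1,3,-7,-9,-2]
j=3: A[3]=1 > -2 → no swap
j=4: A[4]=3 > -2 → no swap
j=5: A[5]=-7 ≤ -2 → i=2, swap A[2],A[5] → [-8,-4,-7,1,3,0,-9,-2]
j=6: A[6]=-9 ≤ -2 → i=3, swap A[3],A[6] → [-8,-4,-7,-9,3,0,1,-2]
(after j=6) A = [-8,-4,-7,-9,3,0,1,-2]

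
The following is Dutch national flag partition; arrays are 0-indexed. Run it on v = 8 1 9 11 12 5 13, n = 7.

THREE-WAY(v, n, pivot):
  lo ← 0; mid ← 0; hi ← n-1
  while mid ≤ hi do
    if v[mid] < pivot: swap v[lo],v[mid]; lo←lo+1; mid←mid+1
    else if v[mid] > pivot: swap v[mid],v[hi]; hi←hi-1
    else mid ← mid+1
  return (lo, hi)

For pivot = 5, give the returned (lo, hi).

pivot = 5; lo=0, mid=0, hi=6
v[mid]=8>5: swap v[0],v[6]; hi=5 → 13 1 9 11 12 5 8
v[mid]=13>5: swap v[0],v[5]; hi=4 → 5 1 9 11 12 13 8
v[mid]=5=5: mid=1
v[mid]=1<5: swap v[0],v[1]; lo=1,mid=2 → 1 5 9 11 12 13 8
v[mid]=9>5: swap v[2],v[4]; hi=3 → 1 5 12 11 9 13 8
v[mid]=12>5: swap v[2],v[3]; hi=2 → 1 5 11 12 9 13 8
v[mid]=11>5: swap v[2],v[2]; hi=1 → 1 5 11 12 9 13 8
end: lo=1, hi=1; v = 1 5 11 12 9 13 8

(1, 1)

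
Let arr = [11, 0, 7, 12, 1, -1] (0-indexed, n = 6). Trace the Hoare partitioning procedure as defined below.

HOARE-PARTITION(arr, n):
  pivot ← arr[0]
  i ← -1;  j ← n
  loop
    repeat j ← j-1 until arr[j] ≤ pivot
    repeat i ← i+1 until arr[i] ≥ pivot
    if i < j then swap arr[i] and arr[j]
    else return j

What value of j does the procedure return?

pivot=11
j stops at 5 (-1), i stops at 0 (11); swap ⇒ [-1, 0, 7, 12, 1, 11]
j stops at 4 (1), i stops at 3 (12); swap ⇒ [-1, 0, 7, 1, 12, 11]
j stops at 3, i stops at 4; i≥j ⇒ return 3. arr=[-1, 0, 7, 1, 12, 11]

3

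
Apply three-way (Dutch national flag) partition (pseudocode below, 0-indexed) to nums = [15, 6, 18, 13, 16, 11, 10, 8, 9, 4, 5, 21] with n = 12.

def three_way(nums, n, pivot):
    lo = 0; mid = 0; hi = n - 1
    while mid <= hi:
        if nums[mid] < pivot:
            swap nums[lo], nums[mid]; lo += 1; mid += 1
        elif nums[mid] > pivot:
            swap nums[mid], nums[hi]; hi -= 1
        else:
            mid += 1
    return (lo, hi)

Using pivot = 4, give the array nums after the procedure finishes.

lo=0 mid=0 hi=11
15>4: swap(0,11), hi=10 ⇒ [21, 6, 18, 13, 16, 11, 10, 8, 9, 4, 5, 15]
21>4: swap(0,10), hi=9 ⇒ [5, 6, 18, 13, 16, 11, 10, 8, 9, 4, 21, 15]
5>4: swap(0,9), hi=8 ⇒ [4, 6, 18, 13, 16, 11, 10, 8, 9, 5, 21, 15]
4=4: mid=1
6>4: swap(1,8), hi=7 ⇒ [4, 9, 18, 13, 16, 11, 10, 8, 6, 5, 21, 15]
9>4: swap(1,7), hi=6 ⇒ [4, 8, 18, 13, 16, 11, 10, 9, 6, 5, 21, 15]
8>4: swap(1,6), hi=5 ⇒ [4, 10, 18, 13, 16, 11, 8, 9, 6, 5, 21, 15]
10>4: swap(1,5), hi=4 ⇒ [4, 11, 18, 13, 16, 10, 8, 9, 6, 5, 21, 15]
11>4: swap(1,4), hi=3 ⇒ [4, 16, 18, 13, 11, 10, 8, 9, 6, 5, 21, 15]
16>4: swap(1,3), hi=2 ⇒ [4, 13, 18, 16, 11, 10, 8, 9, 6, 5, 21, 15]
13>4: swap(1,2), hi=1 ⇒ [4, 18, 13, 16, 11, 10, 8, 9, 6, 5, 21, 15]
18>4: swap(1,1), hi=0 ⇒ [4, 18, 13, 16, 11, 10, 8, 9, 6, 5, 21, 15]
done. lo=0 hi=0; nums=[4, 18, 13, 16, 11, 10, 8, 9, 6, 5, 21, 15]

[4, 18, 13, 16, 11, 10, 8, 9, 6, 5, 21, 15]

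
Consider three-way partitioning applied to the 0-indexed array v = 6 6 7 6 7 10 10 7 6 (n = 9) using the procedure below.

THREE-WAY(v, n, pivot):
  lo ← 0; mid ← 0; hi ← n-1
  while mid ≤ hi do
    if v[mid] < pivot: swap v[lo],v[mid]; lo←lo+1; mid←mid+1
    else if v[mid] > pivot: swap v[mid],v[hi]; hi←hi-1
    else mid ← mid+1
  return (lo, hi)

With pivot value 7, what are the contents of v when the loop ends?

6 6 6 6 7 7 7 10 10

pivot = 7; lo=0, mid=0, hi=8
v[mid]=6<7: swap v[0],v[0]; lo=1,mid=1 → 6 6 7 6 7 10 10 7 6
v[mid]=6<7: swap v[1],v[1]; lo=2,mid=2 → 6 6 7 6 7 10 10 7 6
v[mid]=7=7: mid=3
v[mid]=6<7: swap v[2],v[3]; lo=3,mid=4 → 6 6 6 7 7 10 10 7 6
v[mid]=7=7: mid=5
v[mid]=10>7: swap v[5],v[8]; hi=7 → 6 6 6 7 7 6 10 7 10
v[mid]=6<7: swap v[3],v[5]; lo=4,mid=6 → 6 6 6 6 7 7 10 7 10
v[mid]=10>7: swap v[6],v[7]; hi=6 → 6 6 6 6 7 7 7 10 10
v[mid]=7=7: mid=7
end: lo=4, hi=6; v = 6 6 6 6 7 7 7 10 10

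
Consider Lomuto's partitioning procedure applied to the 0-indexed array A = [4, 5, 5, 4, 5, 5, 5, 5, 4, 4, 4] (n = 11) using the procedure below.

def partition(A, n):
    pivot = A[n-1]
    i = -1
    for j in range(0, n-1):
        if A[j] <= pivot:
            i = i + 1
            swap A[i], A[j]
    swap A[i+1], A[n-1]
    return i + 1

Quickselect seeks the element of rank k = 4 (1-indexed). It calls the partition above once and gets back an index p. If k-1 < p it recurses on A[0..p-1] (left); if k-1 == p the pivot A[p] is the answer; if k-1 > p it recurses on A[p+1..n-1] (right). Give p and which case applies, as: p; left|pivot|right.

pivot=4, i=-1
j=0: 4≤4, i=0, swap(0,0) ⇒ [4, 5, 5, 4, 5, 5, 5, 5, 4, 4, 4]
j=1: 5>4, skip
j=2: 5>4, skip
j=3: 4≤4, i=1, swap(1,3) ⇒ [4, 4, 5, 5, 5, 5, 5, 5, 4, 4, 4]
j=4: 5>4, skip
j=5: 5>4, skip
j=6: 5>4, skip
j=7: 5>4, skip
j=8: 4≤4, i=2, swap(2,8) ⇒ [4, 4, 4, 5, 5, 5, 5, 5, 5, 4, 4]
j=9: 4≤4, i=3, swap(3,9) ⇒ [4, 4, 4, 4, 5, 5, 5, 5, 5, 5, 4]
swap(4,10) ⇒ [4, 4, 4, 4, 4, 5, 5, 5, 5, 5, 5]; return 4
p = 4; k-1 = 3 < 4 ⇒ left

4; left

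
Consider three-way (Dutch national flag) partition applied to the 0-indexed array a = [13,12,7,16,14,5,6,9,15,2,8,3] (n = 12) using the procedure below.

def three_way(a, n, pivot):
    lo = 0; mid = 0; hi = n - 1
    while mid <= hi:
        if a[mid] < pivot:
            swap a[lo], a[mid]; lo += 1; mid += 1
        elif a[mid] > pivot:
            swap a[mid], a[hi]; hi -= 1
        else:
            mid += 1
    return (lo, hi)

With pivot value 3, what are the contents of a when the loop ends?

pivot = 3; lo=0, mid=0, hi=11
a[mid]=13>3: swap a[0],a[11]; hi=10 → [3,12,7,16,14,5,6,9,15,2,8,13]
a[mid]=3=3: mid=1
a[mid]=12>3: swap a[1],a[10]; hi=9 → [3,8,7,16,14,5,6,9,15,2,12,13]
a[mid]=8>3: swap a[1],a[9]; hi=8 → [3,2,7,16,14,5,6,9,15,8,12,13]
a[mid]=2<3: swap a[0],a[1]; lo=1,mid=2 → [2,3,7,16,14,5,6,9,15,8,12,13]
a[mid]=7>3: swap a[2],a[8]; hi=7 → [2,3,15,16,14,5,6,9,7,8,12,13]
a[mid]=15>3: swap a[2],a[7]; hi=6 → [2,3,9,16,14,5,6,15,7,8,12,13]
a[mid]=9>3: swap a[2],a[6]; hi=5 → [2,3,6,16,14,5,9,15,7,8,12,13]
a[mid]=6>3: swap a[2],a[5]; hi=4 → [2,3,5,16,14,6,9,15,7,8,12,13]
a[mid]=5>3: swap a[2],a[4]; hi=3 → [2,3,14,16,5,6,9,15,7,8,12,13]
a[mid]=14>3: swap a[2],a[3]; hi=2 → [2,3,16,14,5,6,9,15,7,8,12,13]
a[mid]=16>3: swap a[2],a[2]; hi=1 → [2,3,16,14,5,6,9,15,7,8,12,13]
end: lo=1, hi=1; a = [2,3,16,14,5,6,9,15,7,8,12,13]

[2,3,16,14,5,6,9,15,7,8,12,13]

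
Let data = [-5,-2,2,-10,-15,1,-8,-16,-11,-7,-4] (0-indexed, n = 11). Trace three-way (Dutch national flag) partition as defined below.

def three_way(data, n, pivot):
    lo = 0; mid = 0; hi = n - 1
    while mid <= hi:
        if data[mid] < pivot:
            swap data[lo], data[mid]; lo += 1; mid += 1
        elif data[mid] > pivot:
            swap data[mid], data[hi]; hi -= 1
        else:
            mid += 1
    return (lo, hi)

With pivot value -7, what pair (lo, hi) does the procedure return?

(5, 5)

lo=0 mid=0 hi=10
-5>-7: swap(0,10), hi=9 ⇒ [-4,-2,2,-10,-15,1,-8,-16,-11,-7,-5]
-4>-7: swap(0,9), hi=8 ⇒ [-7,-2,2,-10,-15,1,-8,-16,-11,-4,-5]
-7=-7: mid=1
-2>-7: swap(1,8), hi=7 ⇒ [-7,-11,2,-10,-15,1,-8,-16,-2,-4,-5]
-11<-7: swap(0,1), lo=1 mid=2 ⇒ [-11,-7,2,-10,-15,1,-8,-16,-2,-4,-5]
2>-7: swap(2,7), hi=6 ⇒ [-11,-7,-16,-10,-15,1,-8,2,-2,-4,-5]
-16<-7: swap(1,2), lo=2 mid=3 ⇒ [-11,-16,-7,-10,-15,1,-8,2,-2,-4,-5]
-10<-7: swap(2,3), lo=3 mid=4 ⇒ [-11,-16,-10,-7,-15,1,-8,2,-2,-4,-5]
-15<-7: swap(3,4), lo=4 mid=5 ⇒ [-11,-16,-10,-15,-7,1,-8,2,-2,-4,-5]
1>-7: swap(5,6), hi=5 ⇒ [-11,-16,-10,-15,-7,-8,1,2,-2,-4,-5]
-8<-7: swap(4,5), lo=5 mid=6 ⇒ [-11,-16,-10,-15,-8,-7,1,2,-2,-4,-5]
done. lo=5 hi=5; data=[-11,-16,-10,-15,-8,-7,1,2,-2,-4,-5]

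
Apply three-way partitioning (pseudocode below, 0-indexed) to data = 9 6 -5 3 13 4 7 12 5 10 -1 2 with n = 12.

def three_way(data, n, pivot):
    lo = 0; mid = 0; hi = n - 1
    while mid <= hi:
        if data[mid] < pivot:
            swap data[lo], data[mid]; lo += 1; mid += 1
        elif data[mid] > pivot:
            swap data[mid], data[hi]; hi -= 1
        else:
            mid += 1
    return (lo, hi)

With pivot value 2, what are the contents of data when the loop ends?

-1 -5 2 13 4 7 12 5 10 3 6 9

pivot = 2; lo=0, mid=0, hi=11
data[mid]=9>2: swap data[0],data[11]; hi=10 → 2 6 -5 3 13 4 7 12 5 10 -1 9
data[mid]=2=2: mid=1
data[mid]=6>2: swap data[1],data[10]; hi=9 → 2 -1 -5 3 13 4 7 12 5 10 6 9
data[mid]=-1<2: swap data[0],data[1]; lo=1,mid=2 → -1 2 -5 3 13 4 7 12 5 10 6 9
data[mid]=-5<2: swap data[1],data[2]; lo=2,mid=3 → -1 -5 2 3 13 4 7 12 5 10 6 9
data[mid]=3>2: swap data[3],data[9]; hi=8 → -1 -5 2 10 13 4 7 12 5 3 6 9
data[mid]=10>2: swap data[3],data[8]; hi=7 → -1 -5 2 5 13 4 7 12 10 3 6 9
data[mid]=5>2: swap data[3],data[7]; hi=6 → -1 -5 2 12 13 4 7 5 10 3 6 9
data[mid]=12>2: swap data[3],data[6]; hi=5 → -1 -5 2 7 13 4 12 5 10 3 6 9
data[mid]=7>2: swap data[3],data[5]; hi=4 → -1 -5 2 4 13 7 12 5 10 3 6 9
data[mid]=4>2: swap data[3],data[4]; hi=3 → -1 -5 2 13 4 7 12 5 10 3 6 9
data[mid]=13>2: swap data[3],data[3]; hi=2 → -1 -5 2 13 4 7 12 5 10 3 6 9
end: lo=2, hi=2; data = -1 -5 2 13 4 7 12 5 10 3 6 9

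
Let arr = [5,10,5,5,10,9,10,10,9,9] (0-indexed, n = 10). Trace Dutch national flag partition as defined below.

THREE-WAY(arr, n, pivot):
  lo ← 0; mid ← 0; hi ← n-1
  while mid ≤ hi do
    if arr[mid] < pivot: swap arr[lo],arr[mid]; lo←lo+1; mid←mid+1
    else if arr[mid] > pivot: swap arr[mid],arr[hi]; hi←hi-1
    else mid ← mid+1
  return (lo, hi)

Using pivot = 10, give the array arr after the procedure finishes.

[5,5,5,9,9,9,10,10,10,10]

pivot = 10; lo=0, mid=0, hi=9
arr[mid]=5<10: swap arr[0],arr[0]; lo=1,mid=1 → [5,10,5,5,10,9,10,10,9,9]
arr[mid]=10=10: mid=2
arr[mid]=5<10: swap arr[1],arr[2]; lo=2,mid=3 → [5,5,10,5,10,9,10,10,9,9]
arr[mid]=5<10: swap arr[2],arr[3]; lo=3,mid=4 → [5,5,5,10,10,9,10,10,9,9]
arr[mid]=10=10: mid=5
arr[mid]=9<10: swap arr[3],arr[5]; lo=4,mid=6 → [5,5,5,9,10,10,10,10,9,9]
arr[mid]=10=10: mid=7
arr[mid]=10=10: mid=8
arr[mid]=9<10: swap arr[4],arr[8]; lo=5,mid=9 → [5,5,5,9,9,10,10,10,10,9]
arr[mid]=9<10: swap arr[5],arr[9]; lo=6,mid=10 → [5,5,5,9,9,9,10,10,10,10]
end: lo=6, hi=9; arr = [5,5,5,9,9,9,10,10,10,10]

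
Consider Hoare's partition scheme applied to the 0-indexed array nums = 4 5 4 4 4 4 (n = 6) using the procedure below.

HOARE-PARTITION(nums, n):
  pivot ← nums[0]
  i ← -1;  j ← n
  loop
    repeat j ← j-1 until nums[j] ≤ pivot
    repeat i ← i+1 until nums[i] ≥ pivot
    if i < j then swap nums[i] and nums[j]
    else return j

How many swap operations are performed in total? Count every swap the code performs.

pivot=4
j stops at 5 (4), i stops at 0 (4); swap ⇒ 4 5 4 4 4 4
j stops at 4 (4), i stops at 1 (5); swap ⇒ 4 4 4 4 5 4
j stops at 3 (4), i stops at 2 (4); swap ⇒ 4 4 4 4 5 4
j stops at 2, i stops at 3; i≥j ⇒ return 2. nums=4 4 4 4 5 4

3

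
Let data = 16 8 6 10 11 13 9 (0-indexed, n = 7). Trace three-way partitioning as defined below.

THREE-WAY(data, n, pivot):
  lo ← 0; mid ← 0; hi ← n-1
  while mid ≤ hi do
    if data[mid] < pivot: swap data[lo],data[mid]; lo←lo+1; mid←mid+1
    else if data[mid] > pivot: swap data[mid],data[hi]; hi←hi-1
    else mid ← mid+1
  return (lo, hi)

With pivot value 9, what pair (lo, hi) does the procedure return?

(2, 2)

lo=0 mid=0 hi=6
16>9: swap(0,6), hi=5 ⇒ 9 8 6 10 11 13 16
9=9: mid=1
8<9: swap(0,1), lo=1 mid=2 ⇒ 8 9 6 10 11 13 16
6<9: swap(1,2), lo=2 mid=3 ⇒ 8 6 9 10 11 13 16
10>9: swap(3,5), hi=4 ⇒ 8 6 9 13 11 10 16
13>9: swap(3,4), hi=3 ⇒ 8 6 9 11 13 10 16
11>9: swap(3,3), hi=2 ⇒ 8 6 9 11 13 10 16
done. lo=2 hi=2; data=8 6 9 11 13 10 16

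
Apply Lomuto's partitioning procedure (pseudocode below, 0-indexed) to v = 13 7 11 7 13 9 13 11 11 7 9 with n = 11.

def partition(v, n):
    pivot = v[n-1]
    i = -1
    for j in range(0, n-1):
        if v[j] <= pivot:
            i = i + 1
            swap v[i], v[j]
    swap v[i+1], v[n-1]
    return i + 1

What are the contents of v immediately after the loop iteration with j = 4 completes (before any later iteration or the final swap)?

7 7 11 13 13 9 13 11 11 7 9

pivot=9, i=-1
j=0: 13>9, skip
j=1: 7≤9, i=0, swap(0,1) ⇒ 7 13 11 7 13 9 13 11 11 7 9
j=2: 11>9, skip
j=3: 7≤9, i=1, swap(1,3) ⇒ 7 7 11 13 13 9 13 11 11 7 9
j=4: 13>9, skip
(after j=4) v = 7 7 11 13 13 9 13 11 11 7 9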